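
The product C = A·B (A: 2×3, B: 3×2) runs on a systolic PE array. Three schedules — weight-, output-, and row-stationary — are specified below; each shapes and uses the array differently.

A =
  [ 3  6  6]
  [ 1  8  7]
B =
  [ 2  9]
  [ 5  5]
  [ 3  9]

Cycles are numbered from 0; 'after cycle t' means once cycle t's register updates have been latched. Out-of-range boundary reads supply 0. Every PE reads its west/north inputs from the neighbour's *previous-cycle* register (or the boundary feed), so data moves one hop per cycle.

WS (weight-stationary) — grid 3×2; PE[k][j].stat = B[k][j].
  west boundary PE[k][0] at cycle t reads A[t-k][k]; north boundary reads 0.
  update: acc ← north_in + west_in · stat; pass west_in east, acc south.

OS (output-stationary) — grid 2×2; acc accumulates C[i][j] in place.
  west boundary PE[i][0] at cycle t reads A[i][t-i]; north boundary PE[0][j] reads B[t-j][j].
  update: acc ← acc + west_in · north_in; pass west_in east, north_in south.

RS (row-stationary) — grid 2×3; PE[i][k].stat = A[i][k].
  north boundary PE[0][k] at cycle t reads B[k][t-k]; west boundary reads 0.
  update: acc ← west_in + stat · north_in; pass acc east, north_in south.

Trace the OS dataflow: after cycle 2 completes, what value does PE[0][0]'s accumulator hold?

PE[0][0].acc = 54

OS (2×2). Following PE[0][0] plus its west/north inputs:
  t=0 PE[0][0]: acc=6 h=3 v=2
  t=1 PE[0][0]: acc=36 h=6 v=5
  t=2 PE[0][0]: acc=54 h=6 v=3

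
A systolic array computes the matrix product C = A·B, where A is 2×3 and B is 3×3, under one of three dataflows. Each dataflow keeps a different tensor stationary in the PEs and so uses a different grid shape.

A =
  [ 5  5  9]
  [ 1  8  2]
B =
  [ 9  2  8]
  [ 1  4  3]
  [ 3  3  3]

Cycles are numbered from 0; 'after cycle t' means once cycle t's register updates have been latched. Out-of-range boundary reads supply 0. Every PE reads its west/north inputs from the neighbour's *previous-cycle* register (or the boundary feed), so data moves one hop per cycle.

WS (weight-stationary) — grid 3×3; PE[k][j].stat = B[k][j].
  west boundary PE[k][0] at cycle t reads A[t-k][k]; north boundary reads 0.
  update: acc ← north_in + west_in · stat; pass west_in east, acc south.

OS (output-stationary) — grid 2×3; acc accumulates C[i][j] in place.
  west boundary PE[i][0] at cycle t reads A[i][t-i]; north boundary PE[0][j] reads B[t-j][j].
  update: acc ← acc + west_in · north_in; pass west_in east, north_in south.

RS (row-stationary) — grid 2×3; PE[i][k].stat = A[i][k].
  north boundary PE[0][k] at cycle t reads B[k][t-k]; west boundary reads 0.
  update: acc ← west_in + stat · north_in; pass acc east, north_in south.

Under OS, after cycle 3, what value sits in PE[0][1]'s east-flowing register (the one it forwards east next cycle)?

OS 2×3: PE[0][1] cycle-by-cycle (with neighbour feeds):
  cycle 0: PE[0][0] → acc 45, east 5, south 9
  cycle 0: PE[0][1] → acc 0, east 0, south 0
  cycle 1: PE[0][0] → acc 50, east 5, south 1
  cycle 1: PE[0][1] → acc 10, east 5, south 2
  cycle 2: PE[0][0] → acc 77, east 9, south 3
  cycle 2: PE[0][1] → acc 30, east 5, south 4
  cycle 3: PE[0][0] → acc 77, east 0, south 0
  cycle 3: PE[0][1] → acc 57, east 9, south 3

register = 9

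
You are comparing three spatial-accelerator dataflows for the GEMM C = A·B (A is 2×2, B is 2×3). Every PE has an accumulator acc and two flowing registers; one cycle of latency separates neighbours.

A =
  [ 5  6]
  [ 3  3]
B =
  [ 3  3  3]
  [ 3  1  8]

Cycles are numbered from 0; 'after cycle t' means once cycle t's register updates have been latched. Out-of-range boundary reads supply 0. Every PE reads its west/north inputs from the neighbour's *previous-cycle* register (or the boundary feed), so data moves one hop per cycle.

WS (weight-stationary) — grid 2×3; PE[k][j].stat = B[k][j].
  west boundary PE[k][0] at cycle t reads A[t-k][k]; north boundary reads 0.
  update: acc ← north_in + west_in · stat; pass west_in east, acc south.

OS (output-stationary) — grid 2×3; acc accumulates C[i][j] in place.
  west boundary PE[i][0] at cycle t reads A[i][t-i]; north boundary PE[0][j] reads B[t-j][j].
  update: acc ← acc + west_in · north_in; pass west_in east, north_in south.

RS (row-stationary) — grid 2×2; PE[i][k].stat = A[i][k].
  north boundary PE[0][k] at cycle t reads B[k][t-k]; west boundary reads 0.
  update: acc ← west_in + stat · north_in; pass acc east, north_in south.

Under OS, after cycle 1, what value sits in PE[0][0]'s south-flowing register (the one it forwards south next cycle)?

register = 3

OS (2×3). Following PE[0][0] plus its west/north inputs:
  @0  [0,0]  acc 15  |  →5  ↓3
  @1  [0,0]  acc 33  |  →6  ↓3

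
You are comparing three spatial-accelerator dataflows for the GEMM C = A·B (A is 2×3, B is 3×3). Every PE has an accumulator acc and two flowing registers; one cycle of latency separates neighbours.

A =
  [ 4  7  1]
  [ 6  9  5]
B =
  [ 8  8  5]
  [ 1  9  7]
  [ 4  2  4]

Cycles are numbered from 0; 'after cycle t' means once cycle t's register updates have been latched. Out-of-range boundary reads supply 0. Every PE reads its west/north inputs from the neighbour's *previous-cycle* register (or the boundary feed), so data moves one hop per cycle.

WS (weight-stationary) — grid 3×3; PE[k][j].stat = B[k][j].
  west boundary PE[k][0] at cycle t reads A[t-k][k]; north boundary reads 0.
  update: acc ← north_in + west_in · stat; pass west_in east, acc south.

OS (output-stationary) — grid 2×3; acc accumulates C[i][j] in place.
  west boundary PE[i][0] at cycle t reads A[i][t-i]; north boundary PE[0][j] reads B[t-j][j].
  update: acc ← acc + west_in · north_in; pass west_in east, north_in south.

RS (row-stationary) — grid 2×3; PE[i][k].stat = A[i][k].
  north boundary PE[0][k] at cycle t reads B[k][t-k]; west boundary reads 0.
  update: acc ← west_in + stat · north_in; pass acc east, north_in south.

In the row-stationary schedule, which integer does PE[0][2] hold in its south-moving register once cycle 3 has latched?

RS on a 2×3 grid — tracing PE[0][2] and its feeders:
  @0  [0,1]  acc 0  |  →0  ↓0
  @0  [0,2]  acc 0  |  →0  ↓0
  @1  [0,1]  acc 39  |  →39  ↓1
  @1  [0,2]  acc 0  |  →0  ↓0
  @2  [0,1]  acc 95  |  →95  ↓9
  @2  [0,2]  acc 43  |  →43  ↓4
  @3  [0,1]  acc 69  |  →69  ↓7
  @3  [0,2]  acc 97  |  →97  ↓2

register = 2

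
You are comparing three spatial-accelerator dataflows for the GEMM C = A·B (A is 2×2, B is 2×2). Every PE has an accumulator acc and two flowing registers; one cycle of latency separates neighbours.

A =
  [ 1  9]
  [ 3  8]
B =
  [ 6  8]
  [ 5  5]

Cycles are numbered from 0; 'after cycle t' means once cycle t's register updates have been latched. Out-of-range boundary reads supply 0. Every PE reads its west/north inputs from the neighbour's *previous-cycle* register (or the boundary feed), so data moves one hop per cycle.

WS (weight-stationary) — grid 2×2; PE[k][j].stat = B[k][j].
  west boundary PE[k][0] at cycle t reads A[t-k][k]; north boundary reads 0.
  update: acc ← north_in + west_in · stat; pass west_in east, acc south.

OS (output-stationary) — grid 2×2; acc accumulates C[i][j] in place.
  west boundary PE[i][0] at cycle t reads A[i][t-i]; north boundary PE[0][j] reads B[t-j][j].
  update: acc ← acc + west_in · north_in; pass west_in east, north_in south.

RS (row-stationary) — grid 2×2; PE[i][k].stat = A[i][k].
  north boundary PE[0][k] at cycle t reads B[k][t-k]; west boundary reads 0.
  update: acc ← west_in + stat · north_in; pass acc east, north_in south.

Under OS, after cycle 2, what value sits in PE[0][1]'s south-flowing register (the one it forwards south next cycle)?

register = 5

Tracing OS — 2×2 array, target PE[0][1]:
  0: (0,0).acc=6  regs=<1,6>
  0: (0,1).acc=0  regs=<0,0>
  1: (0,0).acc=51  regs=<9,5>
  1: (0,1).acc=8  regs=<1,8>
  2: (0,0).acc=51  regs=<0,0>
  2: (0,1).acc=53  regs=<9,5>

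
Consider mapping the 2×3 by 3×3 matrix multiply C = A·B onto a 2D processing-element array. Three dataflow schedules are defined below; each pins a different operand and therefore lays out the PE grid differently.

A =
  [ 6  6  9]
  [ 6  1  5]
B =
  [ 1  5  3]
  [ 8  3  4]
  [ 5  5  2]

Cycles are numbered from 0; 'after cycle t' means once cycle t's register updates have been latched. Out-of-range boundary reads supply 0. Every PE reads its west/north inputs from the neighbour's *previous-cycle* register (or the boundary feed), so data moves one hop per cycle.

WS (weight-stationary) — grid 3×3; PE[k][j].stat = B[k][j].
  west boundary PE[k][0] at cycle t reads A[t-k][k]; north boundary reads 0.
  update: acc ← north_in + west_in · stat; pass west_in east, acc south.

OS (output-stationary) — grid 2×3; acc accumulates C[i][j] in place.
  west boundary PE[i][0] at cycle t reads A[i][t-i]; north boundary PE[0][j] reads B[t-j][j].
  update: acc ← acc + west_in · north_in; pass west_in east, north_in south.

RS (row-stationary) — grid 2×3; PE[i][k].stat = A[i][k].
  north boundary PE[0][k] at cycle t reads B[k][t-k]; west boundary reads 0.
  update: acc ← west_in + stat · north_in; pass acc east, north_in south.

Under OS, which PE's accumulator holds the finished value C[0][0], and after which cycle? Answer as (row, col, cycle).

(row, col, cycle) = (0, 0, 2)

OS — PE[0][0] is where C[0][0] collects:
  cycle 0: PE[0][0] → acc 6, east 6, south 1
  cycle 1: PE[0][0] → acc 54, east 6, south 8
  cycle 2: PE[0][0] → acc 99, east 9, south 5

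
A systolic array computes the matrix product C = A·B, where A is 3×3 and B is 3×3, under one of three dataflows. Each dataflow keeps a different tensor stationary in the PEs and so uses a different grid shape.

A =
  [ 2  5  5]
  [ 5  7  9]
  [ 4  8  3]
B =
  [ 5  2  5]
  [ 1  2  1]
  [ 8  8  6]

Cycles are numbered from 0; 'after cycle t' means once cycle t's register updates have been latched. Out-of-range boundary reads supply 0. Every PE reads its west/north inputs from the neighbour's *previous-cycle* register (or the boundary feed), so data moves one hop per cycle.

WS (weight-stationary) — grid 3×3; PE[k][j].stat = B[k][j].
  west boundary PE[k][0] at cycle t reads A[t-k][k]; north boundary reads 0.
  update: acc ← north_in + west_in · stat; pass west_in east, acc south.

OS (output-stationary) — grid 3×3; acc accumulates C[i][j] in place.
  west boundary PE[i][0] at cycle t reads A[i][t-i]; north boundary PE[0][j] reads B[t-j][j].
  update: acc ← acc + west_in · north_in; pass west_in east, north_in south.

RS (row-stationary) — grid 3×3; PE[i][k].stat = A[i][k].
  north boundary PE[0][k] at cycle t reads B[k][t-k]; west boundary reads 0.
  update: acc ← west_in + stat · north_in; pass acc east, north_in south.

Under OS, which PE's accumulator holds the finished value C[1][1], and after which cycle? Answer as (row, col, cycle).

OS: C[1][1] accumulates in PE[1][1]:
  0: (1,1).acc=0  regs=<0,0>
  1: (1,1).acc=0  regs=<0,0>
  2: (1,1).acc=10  regs=<5,2>
  3: (1,1).acc=24  regs=<7,2>
  4: (1,1).acc=96  regs=<9,8>

(row, col, cycle) = (1, 1, 4)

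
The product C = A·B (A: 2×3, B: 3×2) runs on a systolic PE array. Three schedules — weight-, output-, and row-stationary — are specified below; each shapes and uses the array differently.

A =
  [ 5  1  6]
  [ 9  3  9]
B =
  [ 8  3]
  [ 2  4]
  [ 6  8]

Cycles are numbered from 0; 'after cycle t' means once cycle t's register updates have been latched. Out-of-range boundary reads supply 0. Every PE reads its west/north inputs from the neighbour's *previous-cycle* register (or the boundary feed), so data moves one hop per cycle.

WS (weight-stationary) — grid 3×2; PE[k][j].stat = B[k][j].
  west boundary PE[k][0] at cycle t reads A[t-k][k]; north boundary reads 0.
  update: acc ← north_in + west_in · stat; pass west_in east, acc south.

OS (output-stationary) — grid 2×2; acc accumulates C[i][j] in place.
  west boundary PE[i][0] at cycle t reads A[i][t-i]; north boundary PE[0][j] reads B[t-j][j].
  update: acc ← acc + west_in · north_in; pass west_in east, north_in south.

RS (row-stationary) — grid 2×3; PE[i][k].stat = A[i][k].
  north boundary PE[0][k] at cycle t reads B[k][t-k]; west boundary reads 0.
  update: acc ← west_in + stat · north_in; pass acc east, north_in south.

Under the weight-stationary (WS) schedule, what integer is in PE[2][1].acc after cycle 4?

WS 3×2: PE[2][1] cycle-by-cycle (with neighbour feeds):
  t=0 PE[1][1]: acc=0 h=0 v=0
  t=0 PE[2][0]: acc=0 h=0 v=0
  t=0 PE[2][1]: acc=0 h=0 v=0
  t=1 PE[1][1]: acc=0 h=0 v=0
  t=1 PE[2][0]: acc=0 h=0 v=0
  t=1 PE[2][1]: acc=0 h=0 v=0
  t=2 PE[1][1]: acc=19 h=1 v=19
  t=2 PE[2][0]: acc=78 h=6 v=78
  t=2 PE[2][1]: acc=0 h=0 v=0
  t=3 PE[1][1]: acc=39 h=3 v=39
  t=3 PE[2][0]: acc=132 h=9 v=132
  t=3 PE[2][1]: acc=67 h=6 v=67
  t=4 PE[1][1]: acc=0 h=0 v=0
  t=4 PE[2][0]: acc=0 h=0 v=0
  t=4 PE[2][1]: acc=111 h=9 v=111

PE[2][1].acc = 111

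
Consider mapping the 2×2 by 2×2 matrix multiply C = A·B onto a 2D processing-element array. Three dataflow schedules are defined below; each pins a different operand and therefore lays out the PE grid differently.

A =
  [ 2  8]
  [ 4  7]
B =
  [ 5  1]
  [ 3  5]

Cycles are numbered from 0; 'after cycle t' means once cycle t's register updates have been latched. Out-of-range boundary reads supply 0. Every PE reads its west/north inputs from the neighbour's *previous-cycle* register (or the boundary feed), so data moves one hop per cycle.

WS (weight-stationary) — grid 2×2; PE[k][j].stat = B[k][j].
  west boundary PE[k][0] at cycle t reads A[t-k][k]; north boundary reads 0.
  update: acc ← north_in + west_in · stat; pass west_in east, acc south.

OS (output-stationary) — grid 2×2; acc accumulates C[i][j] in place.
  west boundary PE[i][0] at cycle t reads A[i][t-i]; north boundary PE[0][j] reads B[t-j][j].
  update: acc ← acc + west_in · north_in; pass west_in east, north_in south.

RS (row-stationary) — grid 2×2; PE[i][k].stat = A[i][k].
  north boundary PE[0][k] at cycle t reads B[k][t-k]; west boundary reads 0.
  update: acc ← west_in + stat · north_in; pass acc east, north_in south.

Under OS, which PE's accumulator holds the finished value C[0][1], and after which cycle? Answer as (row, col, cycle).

(row, col, cycle) = (0, 1, 2)

OS: C[0][1] accumulates in PE[0][1]:
  t=0 PE[0][1]: acc=0 h=0 v=0
  t=1 PE[0][1]: acc=2 h=2 v=1
  t=2 PE[0][1]: acc=42 h=8 v=5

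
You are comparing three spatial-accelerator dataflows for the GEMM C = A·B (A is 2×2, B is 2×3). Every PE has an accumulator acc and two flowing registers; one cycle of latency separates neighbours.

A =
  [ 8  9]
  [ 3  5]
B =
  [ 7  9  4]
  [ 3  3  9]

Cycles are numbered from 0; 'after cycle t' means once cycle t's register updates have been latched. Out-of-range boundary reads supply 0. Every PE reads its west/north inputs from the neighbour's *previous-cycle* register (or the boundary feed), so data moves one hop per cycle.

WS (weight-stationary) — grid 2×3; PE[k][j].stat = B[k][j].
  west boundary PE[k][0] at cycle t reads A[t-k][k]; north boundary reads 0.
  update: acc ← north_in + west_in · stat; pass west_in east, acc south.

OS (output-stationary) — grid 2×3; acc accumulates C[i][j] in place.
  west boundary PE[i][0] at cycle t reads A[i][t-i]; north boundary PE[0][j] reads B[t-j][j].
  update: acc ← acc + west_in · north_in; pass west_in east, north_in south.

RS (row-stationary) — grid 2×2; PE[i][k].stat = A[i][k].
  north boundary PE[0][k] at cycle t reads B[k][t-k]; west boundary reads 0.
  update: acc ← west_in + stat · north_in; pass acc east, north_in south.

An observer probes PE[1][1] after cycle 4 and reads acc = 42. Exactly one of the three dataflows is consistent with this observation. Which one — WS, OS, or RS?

WS (2×3 grid), PE[1][1]:
  @0  [1,1]  acc 0  |  →0  ↓0
  @1  [1,1]  acc 0  |  →0  ↓0
  @2  [1,1]  acc 99  |  →9  ↓99
  @3  [1,1]  acc 42  |  →5  ↓42
  @4  [1,1]  acc 0  |  →0  ↓0
OS (2×3 grid), PE[1][1]:
  @0  [1,1]  acc 0  |  →0  ↓0
  @1  [1,1]  acc 0  |  →0  ↓0
  @2  [1,1]  acc 27  |  →3  ↓9
  @3  [1,1]  acc 42  |  →5  ↓3
  @4  [1,1]  acc 42  |  →0  ↓0
RS (2×2 grid), PE[1][1]:
  @0  [1,1]  acc 0  |  →0  ↓0
  @1  [1,1]  acc 0  |  →0  ↓0
  @2  [1,1]  acc 36  |  →36  ↓3
  @3  [1,1]  acc 42  |  →42  ↓3
  @4  [1,1]  acc 57  |  →57  ↓9

dataflow = OS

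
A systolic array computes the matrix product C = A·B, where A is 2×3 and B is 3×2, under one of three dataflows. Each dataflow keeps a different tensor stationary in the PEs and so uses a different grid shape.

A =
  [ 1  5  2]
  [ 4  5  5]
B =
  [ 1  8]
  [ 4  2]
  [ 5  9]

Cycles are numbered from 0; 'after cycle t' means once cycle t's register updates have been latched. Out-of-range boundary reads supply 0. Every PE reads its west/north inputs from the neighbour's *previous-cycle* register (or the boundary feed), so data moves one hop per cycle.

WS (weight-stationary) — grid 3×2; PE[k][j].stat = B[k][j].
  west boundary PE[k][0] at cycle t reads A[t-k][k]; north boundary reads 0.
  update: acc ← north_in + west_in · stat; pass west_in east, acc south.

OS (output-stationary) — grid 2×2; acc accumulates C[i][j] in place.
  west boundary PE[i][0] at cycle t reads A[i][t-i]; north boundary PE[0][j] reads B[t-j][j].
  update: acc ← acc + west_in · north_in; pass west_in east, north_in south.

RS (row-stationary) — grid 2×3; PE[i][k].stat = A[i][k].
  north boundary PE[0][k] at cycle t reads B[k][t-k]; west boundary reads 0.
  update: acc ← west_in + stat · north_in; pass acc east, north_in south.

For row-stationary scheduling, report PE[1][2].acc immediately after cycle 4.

RS (2×3). Following PE[1][2] plus its west/north inputs:
  t=0 PE[0][2]: acc=0 h=0 v=0
  t=0 PE[1][1]: acc=0 h=0 v=0
  t=0 PE[1][2]: acc=0 h=0 v=0
  t=1 PE[0][2]: acc=0 h=0 v=0
  t=1 PE[1][1]: acc=0 h=0 v=0
  t=1 PE[1][2]: acc=0 h=0 v=0
  t=2 PE[0][2]: acc=31 h=31 v=5
  t=2 PE[1][1]: acc=24 h=24 v=4
  t=2 PE[1][2]: acc=0 h=0 v=0
  t=3 PE[0][2]: acc=36 h=36 v=9
  t=3 PE[1][1]: acc=42 h=42 v=2
  t=3 PE[1][2]: acc=49 h=49 v=5
  t=4 PE[0][2]: acc=0 h=0 v=0
  t=4 PE[1][1]: acc=0 h=0 v=0
  t=4 PE[1][2]: acc=87 h=87 v=9

PE[1][2].acc = 87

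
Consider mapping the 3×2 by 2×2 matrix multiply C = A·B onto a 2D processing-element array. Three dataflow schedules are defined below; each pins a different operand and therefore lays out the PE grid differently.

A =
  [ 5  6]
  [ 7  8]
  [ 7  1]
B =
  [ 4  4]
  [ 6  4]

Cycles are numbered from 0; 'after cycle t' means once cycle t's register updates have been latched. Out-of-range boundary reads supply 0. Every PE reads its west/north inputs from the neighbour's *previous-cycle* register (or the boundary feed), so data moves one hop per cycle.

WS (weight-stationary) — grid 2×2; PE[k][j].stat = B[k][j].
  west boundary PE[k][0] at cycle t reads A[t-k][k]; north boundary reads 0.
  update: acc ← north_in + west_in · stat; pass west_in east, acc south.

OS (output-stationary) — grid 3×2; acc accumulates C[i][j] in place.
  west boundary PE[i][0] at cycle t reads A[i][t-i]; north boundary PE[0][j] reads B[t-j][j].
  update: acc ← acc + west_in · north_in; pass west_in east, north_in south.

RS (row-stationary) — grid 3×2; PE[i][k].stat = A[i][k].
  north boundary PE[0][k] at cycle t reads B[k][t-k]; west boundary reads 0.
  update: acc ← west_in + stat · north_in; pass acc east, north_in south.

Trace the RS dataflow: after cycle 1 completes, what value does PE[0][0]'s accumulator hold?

RS on a 3×2 grid — tracing PE[0][0] and its feeders:
  step 0 · PE0,0: acc=20; fwd→20 fwd↓4
  step 1 · PE0,0: acc=20; fwd→20 fwd↓4

PE[0][0].acc = 20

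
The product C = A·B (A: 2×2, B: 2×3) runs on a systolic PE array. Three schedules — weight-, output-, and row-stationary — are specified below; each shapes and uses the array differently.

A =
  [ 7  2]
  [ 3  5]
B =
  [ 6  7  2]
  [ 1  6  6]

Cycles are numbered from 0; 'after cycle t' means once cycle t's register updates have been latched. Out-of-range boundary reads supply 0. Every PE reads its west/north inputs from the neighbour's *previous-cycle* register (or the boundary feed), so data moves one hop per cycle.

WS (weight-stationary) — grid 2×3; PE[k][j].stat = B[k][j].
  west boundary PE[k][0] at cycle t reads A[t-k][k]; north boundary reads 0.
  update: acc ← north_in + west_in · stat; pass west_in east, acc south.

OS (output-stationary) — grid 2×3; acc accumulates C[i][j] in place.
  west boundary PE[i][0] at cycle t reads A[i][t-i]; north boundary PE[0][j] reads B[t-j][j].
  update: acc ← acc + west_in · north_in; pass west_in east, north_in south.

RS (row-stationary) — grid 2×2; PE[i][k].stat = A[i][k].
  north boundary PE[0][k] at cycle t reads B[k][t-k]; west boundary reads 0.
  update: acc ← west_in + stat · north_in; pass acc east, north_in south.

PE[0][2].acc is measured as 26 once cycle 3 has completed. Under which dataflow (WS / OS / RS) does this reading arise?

dataflow = OS

— WS: 2×3; PE[0][2] trace:
  step 0 · PE0,2: acc=0; fwd→0 fwd↓0
  step 1 · PE0,2: acc=0; fwd→0 fwd↓0
  step 2 · PE0,2: acc=14; fwd→7 fwd↓14
  step 3 · PE0,2: acc=6; fwd→3 fwd↓6
— OS: 2×3; PE[0][2] trace:
  step 0 · PE0,2: acc=0; fwd→0 fwd↓0
  step 1 · PE0,2: acc=0; fwd→0 fwd↓0
  step 2 · PE0,2: acc=14; fwd→7 fwd↓2
  step 3 · PE0,2: acc=26; fwd→2 fwd↓6
RS: PE[0][2] is outside its 2×2 grid.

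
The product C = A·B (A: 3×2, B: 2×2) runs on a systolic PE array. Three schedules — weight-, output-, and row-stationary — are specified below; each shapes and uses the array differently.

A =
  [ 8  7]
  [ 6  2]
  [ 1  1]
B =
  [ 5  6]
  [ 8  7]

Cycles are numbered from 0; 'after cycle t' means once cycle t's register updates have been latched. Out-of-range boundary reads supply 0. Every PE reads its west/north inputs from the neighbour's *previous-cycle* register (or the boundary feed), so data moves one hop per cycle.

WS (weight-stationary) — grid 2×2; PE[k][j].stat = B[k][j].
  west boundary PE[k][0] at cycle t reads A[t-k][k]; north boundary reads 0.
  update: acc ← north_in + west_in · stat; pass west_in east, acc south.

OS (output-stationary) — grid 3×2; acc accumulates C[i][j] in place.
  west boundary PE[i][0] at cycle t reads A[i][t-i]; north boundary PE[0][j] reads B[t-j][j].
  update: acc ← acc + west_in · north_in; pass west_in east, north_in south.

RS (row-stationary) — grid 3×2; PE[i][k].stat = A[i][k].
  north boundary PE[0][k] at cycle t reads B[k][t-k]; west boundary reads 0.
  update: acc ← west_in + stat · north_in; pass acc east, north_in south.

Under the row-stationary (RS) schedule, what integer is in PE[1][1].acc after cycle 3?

RS (3×2). Following PE[1][1] plus its west/north inputs:
  0: (0,1).acc=0  regs=<0,0>
  0: (1,0).acc=0  regs=<0,0>
  0: (1,1).acc=0  regs=<0,0>
  1: (0,1).acc=96  regs=<96,8>
  1: (1,0).acc=30  regs=<30,5>
  1: (1,1).acc=0  regs=<0,0>
  2: (0,1).acc=97  regs=<97,7>
  2: (1,0).acc=36  regs=<36,6>
  2: (1,1).acc=46  regs=<46,8>
  3: (0,1).acc=0  regs=<0,0>
  3: (1,0).acc=0  regs=<0,0>
  3: (1,1).acc=50  regs=<50,7>

PE[1][1].acc = 50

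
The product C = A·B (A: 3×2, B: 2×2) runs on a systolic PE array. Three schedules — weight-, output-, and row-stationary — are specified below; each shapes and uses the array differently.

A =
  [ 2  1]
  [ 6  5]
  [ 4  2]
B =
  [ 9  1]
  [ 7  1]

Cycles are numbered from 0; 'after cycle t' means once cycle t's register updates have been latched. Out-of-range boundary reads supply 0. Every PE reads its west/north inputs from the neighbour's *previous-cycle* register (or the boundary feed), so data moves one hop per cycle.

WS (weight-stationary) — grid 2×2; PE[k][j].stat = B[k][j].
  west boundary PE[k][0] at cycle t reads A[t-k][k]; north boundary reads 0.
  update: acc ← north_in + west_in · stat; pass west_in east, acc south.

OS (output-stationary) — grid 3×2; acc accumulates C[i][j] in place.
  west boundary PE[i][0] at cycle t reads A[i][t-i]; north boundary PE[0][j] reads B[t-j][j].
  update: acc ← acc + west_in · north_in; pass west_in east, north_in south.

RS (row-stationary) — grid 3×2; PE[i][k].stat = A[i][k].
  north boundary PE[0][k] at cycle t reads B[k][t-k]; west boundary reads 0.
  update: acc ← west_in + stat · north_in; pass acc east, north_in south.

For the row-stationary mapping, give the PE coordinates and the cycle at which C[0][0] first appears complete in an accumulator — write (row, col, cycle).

(row, col, cycle) = (0, 1, 1)

RS: C[0][0] accumulates in PE[0][1]:
  0: (0,1).acc=0  regs=<0,0>
  1: (0,1).acc=25  regs=<25,7>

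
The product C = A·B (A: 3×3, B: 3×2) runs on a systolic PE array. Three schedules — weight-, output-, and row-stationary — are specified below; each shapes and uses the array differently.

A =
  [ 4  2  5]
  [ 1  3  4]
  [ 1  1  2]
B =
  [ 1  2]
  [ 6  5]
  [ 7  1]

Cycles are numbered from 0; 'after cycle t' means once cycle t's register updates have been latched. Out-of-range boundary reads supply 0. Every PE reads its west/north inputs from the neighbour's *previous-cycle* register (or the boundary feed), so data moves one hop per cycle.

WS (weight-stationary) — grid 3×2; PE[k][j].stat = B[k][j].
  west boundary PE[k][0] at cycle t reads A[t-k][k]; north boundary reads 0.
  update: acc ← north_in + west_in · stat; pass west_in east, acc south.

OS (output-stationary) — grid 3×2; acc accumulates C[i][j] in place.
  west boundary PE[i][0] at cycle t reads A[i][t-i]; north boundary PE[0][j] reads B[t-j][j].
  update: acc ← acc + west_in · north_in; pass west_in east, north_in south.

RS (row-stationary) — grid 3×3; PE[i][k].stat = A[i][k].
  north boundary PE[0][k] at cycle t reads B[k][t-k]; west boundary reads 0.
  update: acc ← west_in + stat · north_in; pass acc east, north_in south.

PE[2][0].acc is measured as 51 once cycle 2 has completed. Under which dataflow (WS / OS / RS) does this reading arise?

WS [3×2] PE[2][0] across cycles:
  c0 r2c0: 0 / 0 / 0
  c1 r2c0: 0 / 0 / 0
  c2 r2c0: 51 / 5 / 51
OS [3×2] PE[2][0] across cycles:
  c0 r2c0: 0 / 0 / 0
  c1 r2c0: 0 / 0 / 0
  c2 r2c0: 1 / 1 / 1
RS [3×3] PE[2][0] across cycles:
  c0 r2c0: 0 / 0 / 0
  c1 r2c0: 0 / 0 / 0
  c2 r2c0: 1 / 1 / 1

dataflow = WS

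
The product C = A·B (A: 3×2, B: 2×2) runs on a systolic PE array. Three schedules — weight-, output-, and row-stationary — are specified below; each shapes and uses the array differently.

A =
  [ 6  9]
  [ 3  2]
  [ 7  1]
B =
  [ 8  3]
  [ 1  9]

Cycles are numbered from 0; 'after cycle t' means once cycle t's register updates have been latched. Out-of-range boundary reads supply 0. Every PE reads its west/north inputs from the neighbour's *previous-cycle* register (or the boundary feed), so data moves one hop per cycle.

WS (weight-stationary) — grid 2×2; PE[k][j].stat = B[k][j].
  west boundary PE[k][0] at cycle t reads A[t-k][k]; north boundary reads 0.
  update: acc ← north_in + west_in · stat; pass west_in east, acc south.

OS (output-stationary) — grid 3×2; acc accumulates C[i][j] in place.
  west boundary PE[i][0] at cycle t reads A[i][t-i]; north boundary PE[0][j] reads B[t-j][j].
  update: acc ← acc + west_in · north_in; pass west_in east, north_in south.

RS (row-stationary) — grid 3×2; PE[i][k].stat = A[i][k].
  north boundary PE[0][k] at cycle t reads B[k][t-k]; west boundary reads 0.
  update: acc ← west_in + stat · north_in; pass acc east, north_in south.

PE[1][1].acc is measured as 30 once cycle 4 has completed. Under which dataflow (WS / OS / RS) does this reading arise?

WS [2×2] PE[1][1] across cycles:
  t=0 PE[1][1]: acc=0 h=0 v=0
  t=1 PE[1][1]: acc=0 h=0 v=0
  t=2 PE[1][1]: acc=99 h=9 v=99
  t=3 PE[1][1]: acc=27 h=2 v=27
  t=4 PE[1][1]: acc=30 h=1 v=30
OS [3×2] PE[1][1] across cycles:
  t=0 PE[1][1]: acc=0 h=0 v=0
  t=1 PE[1][1]: acc=0 h=0 v=0
  t=2 PE[1][1]: acc=9 h=3 v=3
  t=3 PE[1][1]: acc=27 h=2 v=9
  t=4 PE[1][1]: acc=27 h=0 v=0
RS [3×2] PE[1][1] across cycles:
  t=0 PE[1][1]: acc=0 h=0 v=0
  t=1 PE[1][1]: acc=0 h=0 v=0
  t=2 PE[1][1]: acc=26 h=26 v=1
  t=3 PE[1][1]: acc=27 h=27 v=9
  t=4 PE[1][1]: acc=0 h=0 v=0

dataflow = WS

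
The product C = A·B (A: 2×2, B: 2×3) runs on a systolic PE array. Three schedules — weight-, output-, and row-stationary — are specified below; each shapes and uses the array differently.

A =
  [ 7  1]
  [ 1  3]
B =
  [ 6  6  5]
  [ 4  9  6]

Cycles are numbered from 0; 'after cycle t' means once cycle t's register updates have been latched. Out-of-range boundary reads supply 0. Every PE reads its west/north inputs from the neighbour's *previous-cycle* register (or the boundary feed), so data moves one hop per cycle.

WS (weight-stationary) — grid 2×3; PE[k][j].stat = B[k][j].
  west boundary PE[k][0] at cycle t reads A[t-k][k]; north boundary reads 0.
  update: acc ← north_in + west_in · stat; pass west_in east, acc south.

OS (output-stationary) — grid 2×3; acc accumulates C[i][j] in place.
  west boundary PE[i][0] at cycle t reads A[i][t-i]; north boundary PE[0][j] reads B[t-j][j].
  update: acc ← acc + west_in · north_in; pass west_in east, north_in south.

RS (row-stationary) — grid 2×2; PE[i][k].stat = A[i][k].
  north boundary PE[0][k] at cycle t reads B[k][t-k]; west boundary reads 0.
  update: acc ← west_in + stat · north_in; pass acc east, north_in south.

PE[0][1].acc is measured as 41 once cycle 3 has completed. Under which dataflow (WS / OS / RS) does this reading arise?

dataflow = RS

WS [2×3] PE[0][1] across cycles:
  0: (0,1).acc=0  regs=<0,0>
  1: (0,1).acc=42  regs=<7,42>
  2: (0,1).acc=6  regs=<1,6>
  3: (0,1).acc=0  regs=<0,0>
OS [2×3] PE[0][1] across cycles:
  0: (0,1).acc=0  regs=<0,0>
  1: (0,1).acc=42  regs=<7,6>
  2: (0,1).acc=51  regs=<1,9>
  3: (0,1).acc=51  regs=<0,0>
RS [2×2] PE[0][1] across cycles:
  0: (0,1).acc=0  regs=<0,0>
  1: (0,1).acc=46  regs=<46,4>
  2: (0,1).acc=51  regs=<51,9>
  3: (0,1).acc=41  regs=<41,6>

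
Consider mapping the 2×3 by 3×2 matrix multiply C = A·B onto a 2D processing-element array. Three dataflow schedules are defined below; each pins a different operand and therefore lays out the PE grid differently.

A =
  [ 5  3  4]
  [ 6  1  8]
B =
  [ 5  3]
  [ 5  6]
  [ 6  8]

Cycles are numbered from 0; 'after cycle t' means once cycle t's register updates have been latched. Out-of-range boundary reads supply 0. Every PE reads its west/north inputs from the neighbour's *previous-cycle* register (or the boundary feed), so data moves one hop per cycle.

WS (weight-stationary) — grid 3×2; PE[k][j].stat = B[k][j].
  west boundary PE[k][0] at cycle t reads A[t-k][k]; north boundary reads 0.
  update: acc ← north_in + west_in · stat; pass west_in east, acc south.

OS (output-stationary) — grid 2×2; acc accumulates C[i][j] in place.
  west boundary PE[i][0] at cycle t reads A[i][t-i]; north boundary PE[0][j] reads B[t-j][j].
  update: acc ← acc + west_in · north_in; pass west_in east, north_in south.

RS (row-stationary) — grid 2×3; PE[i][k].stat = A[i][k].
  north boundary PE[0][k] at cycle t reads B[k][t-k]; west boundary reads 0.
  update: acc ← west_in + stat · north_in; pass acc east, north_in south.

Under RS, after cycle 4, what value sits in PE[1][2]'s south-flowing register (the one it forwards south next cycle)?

Tracing RS — 2×3 array, target PE[1][2]:
  c0 r0c2: 0 / 0 / 0
  c0 r1c1: 0 / 0 / 0
  c0 r1c2: 0 / 0 / 0
  c1 r0c2: 0 / 0 / 0
  c1 r1c1: 0 / 0 / 0
  c1 r1c2: 0 / 0 / 0
  c2 r0c2: 64 / 64 / 6
  c2 r1c1: 35 / 35 / 5
  c2 r1c2: 0 / 0 / 0
  c3 r0c2: 65 / 65 / 8
  c3 r1c1: 24 / 24 / 6
  c3 r1c2: 83 / 83 / 6
  c4 r0c2: 0 / 0 / 0
  c4 r1c1: 0 / 0 / 0
  c4 r1c2: 88 / 88 / 8

register = 8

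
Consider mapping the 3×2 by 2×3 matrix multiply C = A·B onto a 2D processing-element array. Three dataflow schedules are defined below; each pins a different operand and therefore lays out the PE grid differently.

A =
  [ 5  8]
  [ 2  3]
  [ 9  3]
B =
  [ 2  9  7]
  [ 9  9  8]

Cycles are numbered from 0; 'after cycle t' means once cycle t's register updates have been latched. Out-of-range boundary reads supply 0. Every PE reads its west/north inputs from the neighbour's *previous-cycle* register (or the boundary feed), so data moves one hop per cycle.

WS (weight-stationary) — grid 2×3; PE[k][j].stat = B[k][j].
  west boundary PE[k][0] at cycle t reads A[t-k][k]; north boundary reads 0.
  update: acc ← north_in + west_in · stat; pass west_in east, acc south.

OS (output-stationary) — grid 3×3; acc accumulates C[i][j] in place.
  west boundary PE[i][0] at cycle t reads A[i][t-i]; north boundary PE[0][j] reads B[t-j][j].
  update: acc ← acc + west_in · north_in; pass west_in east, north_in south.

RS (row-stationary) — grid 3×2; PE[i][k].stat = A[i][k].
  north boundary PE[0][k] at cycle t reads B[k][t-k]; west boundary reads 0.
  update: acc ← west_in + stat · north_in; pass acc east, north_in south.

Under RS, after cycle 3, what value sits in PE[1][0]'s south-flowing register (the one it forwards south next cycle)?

register = 7

RS (3×2). Following PE[1][0] plus its west/north inputs:
  after 0 — PE[0][0] acc=10, pass-E 10, pass-S 2
  after 0 — PE[1][0] acc=0, pass-E 0, pass-S 0
  after 1 — PE[0][0] acc=45, pass-E 45, pass-S 9
  after 1 — PE[1][0] acc=4, pass-E 4, pass-S 2
  after 2 — PE[0][0] acc=35, pass-E 35, pass-S 7
  after 2 — PE[1][0] acc=18, pass-E 18, pass-S 9
  after 3 — PE[0][0] acc=0, pass-E 0, pass-S 0
  after 3 — PE[1][0] acc=14, pass-E 14, pass-S 7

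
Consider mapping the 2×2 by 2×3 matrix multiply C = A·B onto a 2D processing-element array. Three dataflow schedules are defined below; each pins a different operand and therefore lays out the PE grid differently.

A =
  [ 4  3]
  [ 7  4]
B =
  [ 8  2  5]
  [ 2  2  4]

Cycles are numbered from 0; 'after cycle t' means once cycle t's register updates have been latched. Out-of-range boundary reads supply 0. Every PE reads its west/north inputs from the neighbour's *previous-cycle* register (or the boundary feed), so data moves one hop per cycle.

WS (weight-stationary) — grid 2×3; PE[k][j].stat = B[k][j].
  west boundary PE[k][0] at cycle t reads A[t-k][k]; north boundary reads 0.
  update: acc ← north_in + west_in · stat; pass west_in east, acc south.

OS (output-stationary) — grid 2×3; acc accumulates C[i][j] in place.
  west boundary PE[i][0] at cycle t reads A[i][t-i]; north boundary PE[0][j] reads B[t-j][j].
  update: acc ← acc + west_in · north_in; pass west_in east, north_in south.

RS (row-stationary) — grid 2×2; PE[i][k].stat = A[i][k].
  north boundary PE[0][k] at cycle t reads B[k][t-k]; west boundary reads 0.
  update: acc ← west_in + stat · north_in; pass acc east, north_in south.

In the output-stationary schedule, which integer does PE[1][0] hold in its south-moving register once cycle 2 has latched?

OS (2×3). Following PE[1][0] plus its west/north inputs:
  0: (0,0).acc=32  regs=<4,8>
  0: (1,0).acc=0  regs=<0,0>
  1: (0,0).acc=38  regs=<3,2>
  1: (1,0).acc=56  regs=<7,8>
  2: (0,0).acc=38  regs=<0,0>
  2: (1,0).acc=64  regs=<4,2>

register = 2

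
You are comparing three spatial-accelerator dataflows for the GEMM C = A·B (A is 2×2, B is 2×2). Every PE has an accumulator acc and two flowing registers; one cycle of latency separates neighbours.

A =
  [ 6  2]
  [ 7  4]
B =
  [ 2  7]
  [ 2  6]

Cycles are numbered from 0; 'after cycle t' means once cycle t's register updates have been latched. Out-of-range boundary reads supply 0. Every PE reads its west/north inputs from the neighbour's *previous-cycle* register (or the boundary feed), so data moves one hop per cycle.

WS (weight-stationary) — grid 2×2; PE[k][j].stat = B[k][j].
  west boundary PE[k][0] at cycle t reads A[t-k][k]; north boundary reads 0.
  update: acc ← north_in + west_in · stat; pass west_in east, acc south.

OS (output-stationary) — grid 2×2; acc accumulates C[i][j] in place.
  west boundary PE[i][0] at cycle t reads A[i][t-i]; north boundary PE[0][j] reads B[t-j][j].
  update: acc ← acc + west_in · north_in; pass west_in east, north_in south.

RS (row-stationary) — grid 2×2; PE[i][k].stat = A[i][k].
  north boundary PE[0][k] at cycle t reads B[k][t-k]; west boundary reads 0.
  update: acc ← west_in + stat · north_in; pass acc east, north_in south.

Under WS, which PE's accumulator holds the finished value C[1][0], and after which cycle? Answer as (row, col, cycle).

(row, col, cycle) = (1, 0, 2)

WS — PE[1][0] is where C[1][0] collects:
  @0  [1,0]  acc 0  |  →0  ↓0
  @1  [1,0]  acc 16  |  →2  ↓16
  @2  [1,0]  acc 22  |  →4  ↓22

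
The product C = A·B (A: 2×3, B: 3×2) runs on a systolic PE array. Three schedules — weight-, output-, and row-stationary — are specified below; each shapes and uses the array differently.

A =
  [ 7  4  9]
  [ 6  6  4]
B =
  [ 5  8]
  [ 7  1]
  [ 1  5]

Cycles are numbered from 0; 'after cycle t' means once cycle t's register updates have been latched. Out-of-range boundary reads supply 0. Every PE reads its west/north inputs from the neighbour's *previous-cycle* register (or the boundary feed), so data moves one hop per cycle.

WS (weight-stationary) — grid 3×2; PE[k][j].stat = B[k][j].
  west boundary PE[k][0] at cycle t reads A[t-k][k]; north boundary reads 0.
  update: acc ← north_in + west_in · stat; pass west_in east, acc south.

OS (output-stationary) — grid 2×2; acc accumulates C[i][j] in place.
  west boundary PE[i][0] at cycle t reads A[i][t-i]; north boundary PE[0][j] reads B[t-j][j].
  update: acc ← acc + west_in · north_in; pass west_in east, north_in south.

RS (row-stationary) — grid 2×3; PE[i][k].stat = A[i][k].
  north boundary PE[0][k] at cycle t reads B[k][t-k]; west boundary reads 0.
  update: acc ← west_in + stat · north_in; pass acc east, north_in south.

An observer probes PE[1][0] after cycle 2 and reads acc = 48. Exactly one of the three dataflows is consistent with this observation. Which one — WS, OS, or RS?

WS (3×2 grid), PE[1][0]:
  @0  [1,0]  acc 0  |  →0  ↓0
  @1  [1,0]  acc 63  |  →4  ↓63
  @2  [1,0]  acc 72  |  →6  ↓72
OS (2×2 grid), PE[1][0]:
  @0  [1,0]  acc 0  |  →0  ↓0
  @1  [1,0]  acc 30  |  →6  ↓5
  @2  [1,0]  acc 72  |  →6  ↓7
RS (2×3 grid), PE[1][0]:
  @0  [1,0]  acc 0  |  →0  ↓0
  @1  [1,0]  acc 30  |  →30  ↓5
  @2  [1,0]  acc 48  |  →48  ↓8

dataflow = RS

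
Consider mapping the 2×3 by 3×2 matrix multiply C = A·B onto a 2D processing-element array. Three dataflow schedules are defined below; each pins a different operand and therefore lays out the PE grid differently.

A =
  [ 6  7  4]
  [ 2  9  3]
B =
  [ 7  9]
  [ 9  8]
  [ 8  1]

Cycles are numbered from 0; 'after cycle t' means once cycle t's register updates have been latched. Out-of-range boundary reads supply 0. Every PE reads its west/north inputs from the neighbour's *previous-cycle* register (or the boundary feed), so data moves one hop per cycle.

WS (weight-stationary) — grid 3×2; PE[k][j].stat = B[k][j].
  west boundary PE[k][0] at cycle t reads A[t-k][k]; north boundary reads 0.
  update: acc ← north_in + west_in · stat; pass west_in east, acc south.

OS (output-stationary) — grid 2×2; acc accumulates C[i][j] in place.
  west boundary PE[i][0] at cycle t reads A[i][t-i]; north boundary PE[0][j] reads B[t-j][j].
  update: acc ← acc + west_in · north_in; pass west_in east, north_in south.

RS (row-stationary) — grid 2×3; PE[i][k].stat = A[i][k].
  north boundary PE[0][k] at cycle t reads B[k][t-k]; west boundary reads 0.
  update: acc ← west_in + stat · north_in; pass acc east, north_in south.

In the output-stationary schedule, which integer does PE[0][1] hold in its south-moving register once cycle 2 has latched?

register = 8

OS (2×2). Following PE[0][1] plus its west/north inputs:
  0: (0,0).acc=42  regs=<6,7>
  0: (0,1).acc=0  regs=<0,0>
  1: (0,0).acc=105  regs=<7,9>
  1: (0,1).acc=54  regs=<6,9>
  2: (0,0).acc=137  regs=<4,8>
  2: (0,1).acc=110  regs=<7,8>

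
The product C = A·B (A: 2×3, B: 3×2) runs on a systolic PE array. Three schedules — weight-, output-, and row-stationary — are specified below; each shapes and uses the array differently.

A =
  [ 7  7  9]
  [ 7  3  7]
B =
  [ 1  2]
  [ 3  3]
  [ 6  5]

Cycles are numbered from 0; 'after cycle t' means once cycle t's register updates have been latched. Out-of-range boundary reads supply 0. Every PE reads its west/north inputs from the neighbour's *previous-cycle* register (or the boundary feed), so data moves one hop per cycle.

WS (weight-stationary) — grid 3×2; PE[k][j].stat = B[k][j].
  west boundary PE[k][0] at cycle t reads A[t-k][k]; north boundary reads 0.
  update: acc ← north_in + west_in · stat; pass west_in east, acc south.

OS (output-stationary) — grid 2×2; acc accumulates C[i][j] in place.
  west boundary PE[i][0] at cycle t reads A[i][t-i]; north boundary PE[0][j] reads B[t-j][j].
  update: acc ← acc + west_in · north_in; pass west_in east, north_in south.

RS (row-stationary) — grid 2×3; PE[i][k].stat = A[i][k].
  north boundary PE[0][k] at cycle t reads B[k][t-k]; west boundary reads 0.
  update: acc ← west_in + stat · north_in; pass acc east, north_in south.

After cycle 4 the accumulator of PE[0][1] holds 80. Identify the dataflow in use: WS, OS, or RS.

Under WS (3×2), PE[0][1]:
  cycle 0: PE[0][1] → acc 0, east 0, south 0
  cycle 1: PE[0][1] → acc 14, east 7, south 14
  cycle 2: PE[0][1] → acc 14, east 7, south 14
  cycle 3: PE[0][1] → acc 0, east 0, south 0
  cycle 4: PE[0][1] → acc 0, east 0, south 0
Under OS (2×2), PE[0][1]:
  cycle 0: PE[0][1] → acc 0, east 0, south 0
  cycle 1: PE[0][1] → acc 14, east 7, south 2
  cycle 2: PE[0][1] → acc 35, east 7, south 3
  cycle 3: PE[0][1] → acc 80, east 9, south 5
  cycle 4: PE[0][1] → acc 80, east 0, south 0
Under RS (2×3), PE[0][1]:
  cycle 0: PE[0][1] → acc 0, east 0, south 0
  cycle 1: PE[0][1] → acc 28, east 28, south 3
  cycle 2: PE[0][1] → acc 35, east 35, south 3
  cycle 3: PE[0][1] → acc 0, east 0, south 0
  cycle 4: PE[0][1] → acc 0, east 0, south 0

dataflow = OS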